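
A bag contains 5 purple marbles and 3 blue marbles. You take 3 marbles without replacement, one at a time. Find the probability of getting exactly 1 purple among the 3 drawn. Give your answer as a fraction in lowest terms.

One ordering (purple drawn first) has probability 5/8 × 3/7 × 2/6 = 30/336 = 5/56.
There are C(3,1) = 3 such orderings, each equally likely, so P = 3 × 5/56 = 15/56.

15/56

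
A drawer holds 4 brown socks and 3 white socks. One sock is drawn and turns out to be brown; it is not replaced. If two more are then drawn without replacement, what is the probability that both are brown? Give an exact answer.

With the first sock removed, 3 brown remain out of 6.
P = 3/6 × 2/5 = 6/30 = 1/5.

1/5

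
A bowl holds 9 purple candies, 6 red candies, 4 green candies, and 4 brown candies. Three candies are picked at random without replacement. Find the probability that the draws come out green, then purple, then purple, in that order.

48/1771

Multiply the probability of each draw given the previous ones:
P = 4/23 × 9/22 × 8/21 = 288/10626 = 48/1771.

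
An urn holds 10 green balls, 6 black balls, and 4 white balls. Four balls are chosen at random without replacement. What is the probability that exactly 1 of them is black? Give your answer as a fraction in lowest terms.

728/1615

One ordering (black drawn first) has probability 6/20 × 14/19 × 13/18 × 12/17 = 13104/116280 = 182/1615.
There are C(4,1) = 4 such orderings, each equally likely, so P = 4 × 182/1615 = 728/1615.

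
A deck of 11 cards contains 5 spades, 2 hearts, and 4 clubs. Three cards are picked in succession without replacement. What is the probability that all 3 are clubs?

4/165

P(all clubs) = 4/11 × 3/10 × 2/9 = 24/990 = 4/165.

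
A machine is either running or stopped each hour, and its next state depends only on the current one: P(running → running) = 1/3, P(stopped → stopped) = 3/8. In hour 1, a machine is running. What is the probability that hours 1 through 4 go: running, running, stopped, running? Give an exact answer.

5/36

Hour 1 is given. For each transition, use the conditional probability from the current state:
P(running | running) = 1/3; P(stopped | running) = 2/3; P(running | stopped) = 5/8.
P = 1/3 × 2/3 × 5/8 = 10/72 = 5/36.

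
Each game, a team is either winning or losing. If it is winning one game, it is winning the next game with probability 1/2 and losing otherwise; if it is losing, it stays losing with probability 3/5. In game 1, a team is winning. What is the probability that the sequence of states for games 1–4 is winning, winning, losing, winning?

Game 1 is given. For each transition, use the conditional probability from the current state:
P(winning | winning) = 1/2; P(losing | winning) = 1/2; P(winning | losing) = 2/5.
P = 1/2 × 1/2 × 2/5 = 2/20 = 1/10.

1/10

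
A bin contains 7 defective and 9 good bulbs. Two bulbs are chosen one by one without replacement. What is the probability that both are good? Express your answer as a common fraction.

P = 9/16 × 8/15 = 72/240 = 3/10.

3/10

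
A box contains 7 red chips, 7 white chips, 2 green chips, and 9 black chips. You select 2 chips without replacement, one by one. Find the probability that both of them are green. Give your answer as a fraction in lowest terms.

P(every draw is green) = 2/25 × 1/24 = 2/600 = 1/300.

1/300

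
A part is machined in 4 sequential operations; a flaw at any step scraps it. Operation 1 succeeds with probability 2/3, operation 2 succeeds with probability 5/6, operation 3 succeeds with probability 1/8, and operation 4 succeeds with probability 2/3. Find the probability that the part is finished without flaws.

5/108

Each stage is reached only if all earlier stages succeed, so
P = 2/3 × 5/6 × 1/8 × 2/3 = 20/432 = 5/108.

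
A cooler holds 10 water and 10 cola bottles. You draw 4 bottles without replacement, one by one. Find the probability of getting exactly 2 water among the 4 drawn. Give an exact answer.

One ordering (water drawn first) has probability 10/20 × 9/19 × 10/18 × 9/17 = 8100/116280 = 45/646.
There are C(4,2) = 6 such orderings, each equally likely, so P = 6 × 45/646 = 135/323.

135/323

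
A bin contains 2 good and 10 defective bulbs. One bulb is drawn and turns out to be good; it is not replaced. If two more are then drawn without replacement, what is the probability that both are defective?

After the first draw, 10 of the remaining 11 bulbs are defective.
P = 10/11 × 9/10 = 90/110 = 9/11.

9/11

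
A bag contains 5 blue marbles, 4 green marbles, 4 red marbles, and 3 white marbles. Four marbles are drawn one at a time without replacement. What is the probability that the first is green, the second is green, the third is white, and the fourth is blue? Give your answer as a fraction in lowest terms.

3/728

Chain rule:
P = 4/16 × 3/15 × 3/14 × 5/13 = 180/43680 = 3/728.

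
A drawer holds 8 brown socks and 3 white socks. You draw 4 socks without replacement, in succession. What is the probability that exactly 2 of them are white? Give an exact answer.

One ordering (white drawn first) has probability 3/11 × 2/10 × 8/9 × 7/8 = 336/7920 = 7/165.
There are C(4,2) = 6 such orderings, each equally likely, so P = 6 × 7/165 = 14/55.

14/55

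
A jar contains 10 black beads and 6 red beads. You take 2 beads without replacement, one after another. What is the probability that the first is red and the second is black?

1/4

Each draw changes the counts, so multiply the conditional probabilities along the sequence:
P = 6/16 × 10/15 = 60/240 = 1/4.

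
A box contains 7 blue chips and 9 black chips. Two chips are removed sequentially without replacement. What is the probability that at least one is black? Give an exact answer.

P(no black) = 7/16 × 6/15 = 42/240 = 7/40.
P(at least one) = 1 − 7/40 = 33/40.

33/40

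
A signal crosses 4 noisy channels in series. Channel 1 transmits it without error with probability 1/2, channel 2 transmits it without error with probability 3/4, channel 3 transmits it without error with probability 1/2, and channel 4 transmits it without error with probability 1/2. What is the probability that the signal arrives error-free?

3/32

Multiplying along the chain,
P = 1/2 × 3/4 × 1/2 × 1/2 = 3/32.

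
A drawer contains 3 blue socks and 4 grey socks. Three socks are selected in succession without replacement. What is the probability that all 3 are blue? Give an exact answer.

1/35

P(every draw is blue) = 3/7 × 2/6 × 1/5 = 6/210 = 1/35.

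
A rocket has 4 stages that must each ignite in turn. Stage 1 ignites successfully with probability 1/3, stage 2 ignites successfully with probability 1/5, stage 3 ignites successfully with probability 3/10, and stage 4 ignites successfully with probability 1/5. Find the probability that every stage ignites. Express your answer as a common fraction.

1/250

Each stage is reached only if all earlier stages succeed, so
P = 1/3 × 1/5 × 3/10 × 1/5 = 3/750 = 1/250.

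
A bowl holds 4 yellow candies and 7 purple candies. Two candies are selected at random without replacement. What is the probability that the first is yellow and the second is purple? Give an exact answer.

14/55

Multiply the probability of each draw given the previous ones:
P = 4/11 × 7/10 = 28/110 = 14/55.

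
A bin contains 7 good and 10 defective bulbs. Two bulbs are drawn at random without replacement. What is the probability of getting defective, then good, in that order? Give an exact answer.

35/136

Multiply the probability of each draw given the previous ones:
P = 10/17 × 7/16 = 70/272 = 35/136.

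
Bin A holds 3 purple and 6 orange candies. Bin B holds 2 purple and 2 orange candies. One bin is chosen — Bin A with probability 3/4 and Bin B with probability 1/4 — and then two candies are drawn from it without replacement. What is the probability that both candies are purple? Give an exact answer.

5/48

From Bin A: P(both purple) = (3/9)(2/8) = 1/12.
From Bin B: P(both purple) = (2/4)(1/3) = 1/6.
Total probability = (3/4)(1/12) + (1/4)(1/6) = 5/48.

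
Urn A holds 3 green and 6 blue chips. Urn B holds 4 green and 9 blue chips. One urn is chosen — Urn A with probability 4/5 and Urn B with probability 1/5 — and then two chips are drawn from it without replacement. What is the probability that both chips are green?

16/195

From Urn A: P(both green) = (3/9)(2/8) = 1/12.
From Urn B: P(both green) = (4/13)(3/12) = 1/13.
Total probability = (4/5)(1/12) + (1/5)(1/13) = 16/195.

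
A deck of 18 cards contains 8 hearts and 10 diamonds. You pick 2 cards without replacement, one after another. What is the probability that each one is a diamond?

5/17

P(every draw is a diamond) = 10/18 × 9/17 = 90/306 = 5/17.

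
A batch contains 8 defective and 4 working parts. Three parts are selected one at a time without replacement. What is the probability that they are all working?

1/55

P = 4/12 × 3/11 × 2/10 = 24/1320 = 1/55.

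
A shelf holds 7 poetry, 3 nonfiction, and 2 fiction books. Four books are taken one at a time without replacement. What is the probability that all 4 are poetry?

7/99

P(all poetry) = 7/12 × 6/11 × 5/10 × 4/9 = 840/11880 = 7/99.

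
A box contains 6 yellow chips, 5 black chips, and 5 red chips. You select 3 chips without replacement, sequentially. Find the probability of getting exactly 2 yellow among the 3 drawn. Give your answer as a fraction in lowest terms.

15/56

One ordering (yellow drawn first) has probability 6/16 × 5/15 × 10/14 = 300/3360 = 5/56.
There are C(3,2) = 3 such orderings, each equally likely, so P = 3 × 5/56 = 15/56.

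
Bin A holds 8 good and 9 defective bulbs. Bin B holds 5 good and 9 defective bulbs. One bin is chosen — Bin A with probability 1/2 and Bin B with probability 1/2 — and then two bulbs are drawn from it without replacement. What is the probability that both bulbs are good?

From Bin A: P(both good) = (8/17)(7/16) = 7/34.
From Bin B: P(both good) = (5/14)(4/13) = 10/91.
Total probability = (1/2)(7/34) + (1/2)(10/91) = 977/6188.

977/6188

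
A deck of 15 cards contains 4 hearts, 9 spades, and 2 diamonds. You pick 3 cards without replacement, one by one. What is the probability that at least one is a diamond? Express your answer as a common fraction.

13/35

P(no diamonds) = 13/15 × 12/14 × 11/13 = 1716/2730 = 22/35.
P(at least one) = 1 − 22/35 = 13/35.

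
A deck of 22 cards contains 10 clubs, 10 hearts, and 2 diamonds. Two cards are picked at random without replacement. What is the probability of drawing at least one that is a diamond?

41/231

P(no diamonds) = 20/22 × 19/21 = 380/462 = 190/231.
P(at least one) = 1 − 190/231 = 41/231.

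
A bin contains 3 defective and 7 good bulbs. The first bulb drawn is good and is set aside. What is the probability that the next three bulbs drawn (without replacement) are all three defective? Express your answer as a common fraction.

After the first draw, 3 of the remaining 9 bulbs are defective.
P = 3/9 × 2/8 × 1/7 = 6/504 = 1/84.

1/84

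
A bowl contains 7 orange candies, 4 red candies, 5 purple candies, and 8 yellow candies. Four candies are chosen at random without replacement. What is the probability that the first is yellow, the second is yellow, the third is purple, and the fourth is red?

10/2277

Each draw changes the counts, so multiply the conditional probabilities along the sequence:
P = 8/24 × 7/23 × 5/22 × 4/21 = 1120/255024 = 10/2277.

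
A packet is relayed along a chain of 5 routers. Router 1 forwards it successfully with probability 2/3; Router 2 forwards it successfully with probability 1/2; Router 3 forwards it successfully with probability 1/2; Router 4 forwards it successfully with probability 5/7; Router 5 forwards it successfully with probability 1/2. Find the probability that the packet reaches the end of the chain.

5/84

The events are sequential, so multiply the conditional probabilities:
P = 2/3 × 1/2 × 1/2 × 5/7 × 1/2 = 10/168 = 5/84.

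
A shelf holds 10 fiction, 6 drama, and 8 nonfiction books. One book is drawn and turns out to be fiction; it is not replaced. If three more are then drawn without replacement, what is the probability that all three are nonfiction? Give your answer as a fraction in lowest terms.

With the first book removed, 8 nonfiction remain out of 23.
P = 8/23 × 7/22 × 6/21 = 336/10626 = 8/253.

8/253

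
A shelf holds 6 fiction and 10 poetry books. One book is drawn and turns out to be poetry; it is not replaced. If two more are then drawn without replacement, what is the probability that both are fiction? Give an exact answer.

1/7

With the first book removed, 6 fiction remain out of 15.
P = 6/15 × 5/14 = 30/210 = 1/7.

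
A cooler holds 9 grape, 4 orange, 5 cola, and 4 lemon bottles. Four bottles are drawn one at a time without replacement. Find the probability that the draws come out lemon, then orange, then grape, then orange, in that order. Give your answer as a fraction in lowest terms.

Chain rule:
P = 4/22 × 4/21 × 9/20 × 3/19 = 432/175560 = 18/7315.

18/7315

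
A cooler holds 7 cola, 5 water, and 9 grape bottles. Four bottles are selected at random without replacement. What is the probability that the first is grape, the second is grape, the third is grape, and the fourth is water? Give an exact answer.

1/57

Each draw changes the counts, so multiply the conditional probabilities along the sequence:
P = 9/21 × 8/20 × 7/19 × 5/18 = 2520/143640 = 1/57.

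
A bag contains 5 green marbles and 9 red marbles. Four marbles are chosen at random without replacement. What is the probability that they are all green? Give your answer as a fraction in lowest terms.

P = 5/14 × 4/13 × 3/12 × 2/11 = 120/24024 = 5/1001.

5/1001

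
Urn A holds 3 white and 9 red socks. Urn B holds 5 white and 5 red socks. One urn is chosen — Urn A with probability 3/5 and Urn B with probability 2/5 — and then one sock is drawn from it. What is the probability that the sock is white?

7/20

From Urn A: P(white) = 3/12.
From Urn B: P(white) = 5/10.
Total probability = (3/5)(3/12) + (2/5)(5/10) = 7/20.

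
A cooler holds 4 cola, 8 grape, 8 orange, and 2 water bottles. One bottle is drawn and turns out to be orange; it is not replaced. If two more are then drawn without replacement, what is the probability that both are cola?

With the first bottle removed, 4 cola remain out of 21.
P = 4/21 × 3/20 = 12/420 = 1/35.

1/35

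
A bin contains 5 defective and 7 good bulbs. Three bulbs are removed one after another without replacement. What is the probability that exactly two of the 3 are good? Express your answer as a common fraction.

21/44

One ordering (good drawn first) has probability 7/12 × 6/11 × 5/10 = 210/1320 = 7/44.
There are C(3,2) = 3 such orderings, each equally likely, so P = 3 × 7/44 = 21/44.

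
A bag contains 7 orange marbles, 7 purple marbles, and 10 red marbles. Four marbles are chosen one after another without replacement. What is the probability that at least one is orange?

589/759

P(no orange) = 17/24 × 16/23 × 15/22 × 14/21 = 57120/255024 = 170/759.
P(at least one) = 1 − 170/759 = 589/759.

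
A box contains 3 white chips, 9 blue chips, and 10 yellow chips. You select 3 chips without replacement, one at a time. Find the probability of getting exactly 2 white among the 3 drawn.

One ordering (white drawn first) has probability 3/22 × 2/21 × 19/20 = 114/9240 = 19/1540.
There are C(3,2) = 3 such orderings, each equally likely, so P = 3 × 19/1540 = 57/1540.

57/1540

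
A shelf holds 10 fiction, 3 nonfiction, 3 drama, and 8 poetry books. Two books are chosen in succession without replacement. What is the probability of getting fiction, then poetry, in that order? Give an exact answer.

Chain rule:
P = 10/24 × 8/23 = 80/552 = 10/69.

10/69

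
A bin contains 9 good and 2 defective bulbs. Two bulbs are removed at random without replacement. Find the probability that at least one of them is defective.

P(no defective) = 9/11 × 8/10 = 72/110 = 36/55.
P(at least one) = 1 − 36/55 = 19/55.

19/55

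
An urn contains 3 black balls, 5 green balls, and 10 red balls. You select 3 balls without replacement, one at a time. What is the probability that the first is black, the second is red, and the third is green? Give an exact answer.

25/816

Chain rule:
P = 3/18 × 10/17 × 5/16 = 150/4896 = 25/816.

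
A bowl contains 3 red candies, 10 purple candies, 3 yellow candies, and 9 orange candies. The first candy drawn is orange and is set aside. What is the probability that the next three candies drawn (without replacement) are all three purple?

15/253

After the first draw, 10 of the remaining 24 candies are purple.
P = 10/24 × 9/23 × 8/22 = 720/12144 = 15/253.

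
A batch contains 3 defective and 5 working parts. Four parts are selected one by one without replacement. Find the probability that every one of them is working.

1/14

P(every draw is working) = 5/8 × 4/7 × 3/6 × 2/5 = 120/1680 = 1/14.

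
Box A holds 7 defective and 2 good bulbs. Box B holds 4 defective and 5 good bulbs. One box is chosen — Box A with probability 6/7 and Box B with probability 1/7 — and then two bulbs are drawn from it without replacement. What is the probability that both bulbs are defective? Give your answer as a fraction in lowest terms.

From Box A: P(both defective) = (7/9)(6/8) = 7/12.
From Box B: P(both defective) = (4/9)(3/8) = 1/6.
Total probability = (6/7)(7/12) + (1/7)(1/6) = 11/21.

11/21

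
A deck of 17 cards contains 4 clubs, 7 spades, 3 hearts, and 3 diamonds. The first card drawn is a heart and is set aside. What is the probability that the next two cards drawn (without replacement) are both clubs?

1/20

With the first card removed, 4 clubs remain out of 16.
P = 4/16 × 3/15 = 12/240 = 1/20.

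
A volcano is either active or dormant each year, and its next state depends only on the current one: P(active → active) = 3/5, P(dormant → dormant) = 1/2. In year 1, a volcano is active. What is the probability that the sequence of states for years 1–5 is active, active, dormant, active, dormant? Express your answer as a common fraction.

Year 1 is given. For each transition, use the conditional probability from the current state:
P(active | active) = 3/5; P(dormant | active) = 2/5; P(active | dormant) = 1/2; P(dormant | active) = 2/5.
P = 3/5 × 2/5 × 1/2 × 2/5 = 12/250 = 6/125.

6/125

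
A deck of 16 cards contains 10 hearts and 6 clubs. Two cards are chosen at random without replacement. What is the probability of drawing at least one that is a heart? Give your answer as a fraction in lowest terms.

P(no hearts) = 6/16 × 5/15 = 30/240 = 1/8.
P(at least one) = 1 − 1/8 = 7/8.

7/8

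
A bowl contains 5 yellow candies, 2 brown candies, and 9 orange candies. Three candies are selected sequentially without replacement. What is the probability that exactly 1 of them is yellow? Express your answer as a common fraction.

55/112

One ordering (yellow drawn first) has probability 5/16 × 11/15 × 10/14 = 550/3360 = 55/336.
There are C(3,1) = 3 such orderings, each equally likely, so P = 3 × 55/336 = 55/112.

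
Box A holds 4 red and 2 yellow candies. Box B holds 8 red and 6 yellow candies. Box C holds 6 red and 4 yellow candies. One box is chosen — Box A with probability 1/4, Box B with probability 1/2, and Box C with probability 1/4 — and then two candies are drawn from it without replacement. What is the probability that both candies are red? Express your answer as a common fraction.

263/780

From Box A: P(both red) = (4/6)(3/5) = 2/5.
From Box B: P(both red) = (8/14)(7/13) = 4/13.
From Box C: P(both red) = (6/10)(5/9) = 1/3.
Total probability = (1/4)(2/5) + (1/2)(4/13) + (1/4)(1/3) = 263/780.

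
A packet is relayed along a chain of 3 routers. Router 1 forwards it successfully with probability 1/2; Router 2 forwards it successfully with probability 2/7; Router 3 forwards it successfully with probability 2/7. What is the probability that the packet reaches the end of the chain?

Each stage is reached only if all earlier stages succeed, so
P = 1/2 × 2/7 × 2/7 = 4/98 = 2/49.

2/49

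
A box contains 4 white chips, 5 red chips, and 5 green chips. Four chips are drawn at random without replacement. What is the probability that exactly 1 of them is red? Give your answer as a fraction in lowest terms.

60/143

One ordering (red drawn first) has probability 5/14 × 9/13 × 8/12 × 7/11 = 2520/24024 = 15/143.
There are C(4,1) = 4 such orderings, each equally likely, so P = 4 × 15/143 = 60/143.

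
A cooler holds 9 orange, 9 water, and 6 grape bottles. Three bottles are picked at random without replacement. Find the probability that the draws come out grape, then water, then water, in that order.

Chain rule:
P = 6/24 × 9/23 × 8/22 = 432/12144 = 9/253.

9/253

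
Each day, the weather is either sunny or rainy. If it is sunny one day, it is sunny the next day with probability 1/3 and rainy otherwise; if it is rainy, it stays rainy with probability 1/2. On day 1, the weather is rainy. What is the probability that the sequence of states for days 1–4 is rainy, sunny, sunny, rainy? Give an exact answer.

Day 1 is given. For each transition, use the conditional probability from the current state:
P(sunny | rainy) = 1/2; P(sunny | sunny) = 1/3; P(rainy | sunny) = 2/3.
P = 1/2 × 1/3 × 2/3 = 2/18 = 1/9.

1/9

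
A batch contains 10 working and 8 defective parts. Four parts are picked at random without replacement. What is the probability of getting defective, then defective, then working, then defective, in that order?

7/153

Multiply the probability of each draw given the previous ones:
P = 8/18 × 7/17 × 10/16 × 6/15 = 3360/73440 = 7/153.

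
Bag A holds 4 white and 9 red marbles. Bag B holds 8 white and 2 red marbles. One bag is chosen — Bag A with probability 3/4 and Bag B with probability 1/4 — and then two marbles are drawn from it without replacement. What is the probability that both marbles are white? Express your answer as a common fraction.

499/2340

From Bag A: P(both white) = (4/13)(3/12) = 1/13.
From Bag B: P(both white) = (8/10)(7/9) = 28/45.
Total probability = (3/4)(1/13) + (1/4)(28/45) = 499/2340.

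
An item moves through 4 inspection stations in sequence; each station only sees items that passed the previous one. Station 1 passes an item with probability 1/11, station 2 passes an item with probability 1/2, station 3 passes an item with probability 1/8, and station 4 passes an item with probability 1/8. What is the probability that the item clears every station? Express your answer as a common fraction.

1/1408

Each stage is reached only if all earlier stages succeed, so
P = 1/11 × 1/2 × 1/8 × 1/8 = 1/1408.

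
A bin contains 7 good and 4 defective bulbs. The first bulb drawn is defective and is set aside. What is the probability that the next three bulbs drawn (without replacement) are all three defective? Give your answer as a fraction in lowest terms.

1/120

After the first draw, 3 of the remaining 10 bulbs are defective.
P = 3/10 × 2/9 × 1/8 = 6/720 = 1/120.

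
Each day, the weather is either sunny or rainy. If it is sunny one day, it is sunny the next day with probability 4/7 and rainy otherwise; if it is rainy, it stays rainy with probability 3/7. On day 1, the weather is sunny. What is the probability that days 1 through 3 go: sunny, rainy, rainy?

9/49

Day 1 is given. For each transition, use the conditional probability from the current state:
P(rainy | sunny) = 3/7; P(rainy | rainy) = 3/7.
P = 3/7 × 3/7 = 9/49.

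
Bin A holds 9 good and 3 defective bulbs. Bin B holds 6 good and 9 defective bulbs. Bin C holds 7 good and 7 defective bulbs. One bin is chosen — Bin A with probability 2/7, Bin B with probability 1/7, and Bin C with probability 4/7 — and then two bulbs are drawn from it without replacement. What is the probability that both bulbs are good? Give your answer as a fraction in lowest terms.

From Bin A: P(both good) = (9/12)(8/11) = 6/11.
From Bin B: P(both good) = (6/15)(5/14) = 1/7.
From Bin C: P(both good) = (7/14)(6/13) = 3/13.
Total probability = (2/7)(6/11) + (1/7)(1/7) + (4/7)(3/13) = 2159/7007.

2159/7007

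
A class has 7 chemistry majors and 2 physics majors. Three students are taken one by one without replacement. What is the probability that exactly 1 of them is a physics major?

One ordering (a physics major drawn first) has probability 2/9 × 7/8 × 6/7 = 84/504 = 1/6.
There are C(3,1) = 3 such orderings, each equally likely, so P = 3 × 1/6 = 1/2.

1/2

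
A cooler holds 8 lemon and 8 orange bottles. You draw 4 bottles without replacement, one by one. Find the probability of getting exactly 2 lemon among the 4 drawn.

One ordering (lemon drawn first) has probability 8/16 × 7/15 × 8/14 × 7/13 = 3136/43680 = 14/195.
There are C(4,2) = 6 such orderings, each equally likely, so P = 6 × 14/195 = 28/65.

28/65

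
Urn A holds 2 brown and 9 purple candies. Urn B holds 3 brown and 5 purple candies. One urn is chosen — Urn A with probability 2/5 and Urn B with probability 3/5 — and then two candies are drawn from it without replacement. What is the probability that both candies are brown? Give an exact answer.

From Urn A: P(both brown) = (2/11)(1/10) = 1/55.
From Urn B: P(both brown) = (3/8)(2/7) = 3/28.
Total probability = (2/5)(1/55) + (3/5)(3/28) = 551/7700.

551/7700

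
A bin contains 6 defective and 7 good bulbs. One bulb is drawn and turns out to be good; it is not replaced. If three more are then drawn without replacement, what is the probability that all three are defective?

With the first bulb removed, 6 defective remain out of 12.
P = 6/12 × 5/11 × 4/10 = 120/1320 = 1/11.

1/11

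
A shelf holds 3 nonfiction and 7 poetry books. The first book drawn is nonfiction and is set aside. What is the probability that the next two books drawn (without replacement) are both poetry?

After the first draw, 7 of the remaining 9 books are poetry.
P = 7/9 × 6/8 = 42/72 = 7/12.

7/12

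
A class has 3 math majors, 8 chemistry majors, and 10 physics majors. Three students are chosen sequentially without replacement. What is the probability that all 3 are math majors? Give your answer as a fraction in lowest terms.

1/1330

P = 3/21 × 2/20 × 1/19 = 6/7980 = 1/1330.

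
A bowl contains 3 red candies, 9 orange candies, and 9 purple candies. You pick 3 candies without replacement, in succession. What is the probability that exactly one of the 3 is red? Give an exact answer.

459/1330

One ordering (red drawn first) has probability 3/21 × 18/20 × 17/19 = 918/7980 = 153/1330.
There are C(3,1) = 3 such orderings, each equally likely, so P = 3 × 153/1330 = 459/1330.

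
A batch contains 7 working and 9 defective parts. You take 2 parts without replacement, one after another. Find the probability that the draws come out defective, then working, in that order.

21/80

Each draw changes the counts, so multiply the conditional probabilities along the sequence:
P = 9/16 × 7/15 = 63/240 = 21/80.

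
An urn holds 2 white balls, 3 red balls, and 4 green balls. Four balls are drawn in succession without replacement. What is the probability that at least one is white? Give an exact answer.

13/18

P(no white) = 7/9 × 6/8 × 5/7 × 4/6 = 840/3024 = 5/18.
P(at least one) = 1 − 5/18 = 13/18.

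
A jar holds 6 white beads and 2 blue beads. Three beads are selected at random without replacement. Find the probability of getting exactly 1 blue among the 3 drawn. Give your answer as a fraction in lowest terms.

15/28

One ordering (blue drawn first) has probability 2/8 × 6/7 × 5/6 = 60/336 = 5/28.
There are C(3,1) = 3 such orderings, each equally likely, so P = 3 × 5/28 = 15/28.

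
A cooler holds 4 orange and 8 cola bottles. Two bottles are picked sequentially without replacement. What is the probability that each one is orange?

1/11

P = 4/12 × 3/11 = 12/132 = 1/11.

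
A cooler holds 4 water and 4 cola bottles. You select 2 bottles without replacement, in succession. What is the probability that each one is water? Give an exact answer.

P = 4/8 × 3/7 = 12/56 = 3/14.

3/14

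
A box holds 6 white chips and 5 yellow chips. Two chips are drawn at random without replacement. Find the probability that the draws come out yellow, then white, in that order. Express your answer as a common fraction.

Multiply the probability of each draw given the previous ones:
P = 5/11 × 6/10 = 30/110 = 3/11.

3/11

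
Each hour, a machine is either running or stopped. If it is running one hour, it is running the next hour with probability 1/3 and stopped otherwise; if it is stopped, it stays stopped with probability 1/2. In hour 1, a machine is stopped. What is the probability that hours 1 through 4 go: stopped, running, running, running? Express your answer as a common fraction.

1/18

Hour 1 is given. For each transition, use the conditional probability from the current state:
P(running | stopped) = 1/2; P(running | running) = 1/3; P(running | running) = 1/3.
P = 1/2 × 1/3 × 1/3 = 1/18.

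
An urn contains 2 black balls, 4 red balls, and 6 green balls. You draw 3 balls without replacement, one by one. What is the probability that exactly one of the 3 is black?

One ordering (black drawn first) has probability 2/12 × 10/11 × 9/10 = 180/1320 = 3/22.
There are C(3,1) = 3 such orderings, each equally likely, so P = 3 × 3/22 = 9/22.

9/22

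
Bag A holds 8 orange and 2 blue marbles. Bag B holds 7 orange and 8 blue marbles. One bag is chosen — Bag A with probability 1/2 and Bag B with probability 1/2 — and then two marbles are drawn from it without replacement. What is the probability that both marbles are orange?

From Bag A: P(both orange) = (8/10)(7/9) = 28/45.
From Bag B: P(both orange) = (7/15)(6/14) = 1/5.
Total probability = (1/2)(28/45) + (1/2)(1/5) = 37/90.

37/90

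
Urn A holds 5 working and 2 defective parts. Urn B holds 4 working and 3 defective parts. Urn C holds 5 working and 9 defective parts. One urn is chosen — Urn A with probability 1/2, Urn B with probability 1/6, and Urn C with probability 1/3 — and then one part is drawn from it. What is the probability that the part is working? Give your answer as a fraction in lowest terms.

4/7

From Urn A: P(working) = 5/7.
From Urn B: P(working) = 4/7.
From Urn C: P(working) = 5/14.
Total probability = (1/2)(5/7) + (1/6)(4/7) + (1/3)(5/14) = 4/7.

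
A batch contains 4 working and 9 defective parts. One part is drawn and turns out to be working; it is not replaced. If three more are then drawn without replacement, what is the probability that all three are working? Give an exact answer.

1/220

With the first part removed, 3 working remain out of 12.
P = 3/12 × 2/11 × 1/10 = 6/1320 = 1/220.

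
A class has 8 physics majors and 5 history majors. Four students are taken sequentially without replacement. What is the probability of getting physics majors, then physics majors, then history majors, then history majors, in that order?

28/429

Each draw changes the counts, so multiply the conditional probabilities along the sequence:
P = 8/13 × 7/12 × 5/11 × 4/10 = 1120/17160 = 28/429.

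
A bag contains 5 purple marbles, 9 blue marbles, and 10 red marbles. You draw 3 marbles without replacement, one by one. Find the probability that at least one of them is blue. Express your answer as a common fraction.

P(no blue) = 15/24 × 14/23 × 13/22 = 2730/12144 = 455/2024.
P(at least one) = 1 − 455/2024 = 1569/2024.

1569/2024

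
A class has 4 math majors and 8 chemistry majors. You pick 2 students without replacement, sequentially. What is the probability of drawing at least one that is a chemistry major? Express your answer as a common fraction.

P(no chemistry majors) = 4/12 × 3/11 = 12/132 = 1/11.
P(at least one) = 1 − 1/11 = 10/11.

10/11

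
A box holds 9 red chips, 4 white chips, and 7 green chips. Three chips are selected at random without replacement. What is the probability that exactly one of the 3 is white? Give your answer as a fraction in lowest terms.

One ordering (white drawn first) has probability 4/20 × 16/19 × 15/18 = 960/6840 = 8/57.
There are C(3,1) = 3 such orderings, each equally likely, so P = 3 × 8/57 = 8/19.

8/19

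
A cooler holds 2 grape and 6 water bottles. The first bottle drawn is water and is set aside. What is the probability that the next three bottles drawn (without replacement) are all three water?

With the first bottle removed, 5 water remain out of 7.
P = 5/7 × 4/6 × 3/5 = 60/210 = 2/7.

2/7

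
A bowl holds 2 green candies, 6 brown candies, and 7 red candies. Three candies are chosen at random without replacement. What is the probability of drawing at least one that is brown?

P(no brown) = 9/15 × 8/14 × 7/13 = 504/2730 = 12/65.
P(at least one) = 1 − 12/65 = 53/65.

53/65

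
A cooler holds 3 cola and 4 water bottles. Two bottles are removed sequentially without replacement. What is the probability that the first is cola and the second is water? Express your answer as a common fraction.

2/7

Chain rule:
P = 3/7 × 4/6 = 12/42 = 2/7.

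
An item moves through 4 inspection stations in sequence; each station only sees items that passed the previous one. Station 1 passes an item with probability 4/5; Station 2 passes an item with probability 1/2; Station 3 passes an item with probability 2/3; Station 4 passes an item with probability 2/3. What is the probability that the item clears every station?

8/45

Multiplying along the chain,
P = 4/5 × 1/2 × 2/3 × 2/3 = 16/90 = 8/45.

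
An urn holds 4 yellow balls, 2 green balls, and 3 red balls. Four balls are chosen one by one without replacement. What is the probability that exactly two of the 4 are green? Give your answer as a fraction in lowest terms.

One ordering (green drawn first) has probability 2/9 × 1/8 × 7/7 × 6/6 = 84/3024 = 1/36.
There are C(4,2) = 6 such orderings, each equally likely, so P = 6 × 1/36 = 1/6.

1/6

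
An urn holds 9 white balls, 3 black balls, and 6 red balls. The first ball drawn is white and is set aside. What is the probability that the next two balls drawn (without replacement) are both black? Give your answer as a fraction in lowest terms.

With the first ball removed, 3 black remain out of 17.
P = 3/17 × 2/16 = 6/272 = 3/136.

3/136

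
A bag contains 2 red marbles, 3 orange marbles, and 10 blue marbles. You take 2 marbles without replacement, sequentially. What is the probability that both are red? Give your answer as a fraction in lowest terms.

1/105

P(every draw is red) = 2/15 × 1/14 = 2/210 = 1/105.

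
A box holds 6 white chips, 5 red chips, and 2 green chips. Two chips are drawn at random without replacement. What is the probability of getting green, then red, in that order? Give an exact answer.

5/78

Multiply the probability of each draw given the previous ones:
P = 2/13 × 5/12 = 10/156 = 5/78.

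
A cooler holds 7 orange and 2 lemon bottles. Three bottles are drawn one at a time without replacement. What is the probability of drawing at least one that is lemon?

P(no lemon) = 7/9 × 6/8 × 5/7 = 210/504 = 5/12.
P(at least one) = 1 − 5/12 = 7/12.

7/12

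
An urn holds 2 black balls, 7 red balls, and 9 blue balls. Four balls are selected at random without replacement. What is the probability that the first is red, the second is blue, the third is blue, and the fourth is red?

Chain rule:
P = 7/18 × 9/17 × 8/16 × 6/15 = 3024/73440 = 7/170.

7/170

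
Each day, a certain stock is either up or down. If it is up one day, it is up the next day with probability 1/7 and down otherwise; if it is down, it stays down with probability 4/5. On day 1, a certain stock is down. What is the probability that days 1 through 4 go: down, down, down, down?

Day 1 is given. For each transition, use the conditional probability from the current state:
P(down | down) = 4/5; P(down | down) = 4/5; P(down | down) = 4/5.
P = 4/5 × 4/5 × 4/5 = 64/125.

64/125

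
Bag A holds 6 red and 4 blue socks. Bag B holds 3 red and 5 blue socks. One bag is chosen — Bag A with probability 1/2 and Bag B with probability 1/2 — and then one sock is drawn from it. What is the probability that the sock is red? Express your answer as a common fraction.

39/80

From Bag A: P(red) = 6/10.
From Bag B: P(red) = 3/8.
Total probability = (1/2)(6/10) + (1/2)(3/8) = 39/80.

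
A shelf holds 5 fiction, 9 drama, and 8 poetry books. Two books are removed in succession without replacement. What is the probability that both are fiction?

10/231

P(every draw is fiction) = 5/22 × 4/21 = 20/462 = 10/231.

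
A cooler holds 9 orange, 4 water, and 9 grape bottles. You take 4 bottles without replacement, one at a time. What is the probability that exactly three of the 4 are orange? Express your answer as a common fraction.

156/1045

One ordering (orange drawn first) has probability 9/22 × 8/21 × 7/20 × 13/19 = 6552/175560 = 39/1045.
There are C(4,3) = 4 such orderings, each equally likely, so P = 4 × 39/1045 = 156/1045.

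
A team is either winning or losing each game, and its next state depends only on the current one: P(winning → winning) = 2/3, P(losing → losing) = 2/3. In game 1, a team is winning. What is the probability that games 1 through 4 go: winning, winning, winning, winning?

8/27

Game 1 is given. For each transition, use the conditional probability from the current state:
P(winning | winning) = 2/3; P(winning | winning) = 2/3; P(winning | winning) = 2/3.
P = 2/3 × 2/3 × 2/3 = 8/27.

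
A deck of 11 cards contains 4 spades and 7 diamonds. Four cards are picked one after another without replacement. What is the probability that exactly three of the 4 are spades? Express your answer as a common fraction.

One ordering (spades drawn first) has probability 4/11 × 3/10 × 2/9 × 7/8 = 168/7920 = 7/330.
There are C(4,3) = 4 such orderings, each equally likely, so P = 4 × 7/330 = 14/165.

14/165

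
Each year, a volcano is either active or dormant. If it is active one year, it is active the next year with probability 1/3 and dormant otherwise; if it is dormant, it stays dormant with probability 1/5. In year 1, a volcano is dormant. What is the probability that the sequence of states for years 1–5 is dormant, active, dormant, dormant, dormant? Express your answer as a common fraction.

8/375

Year 1 is given. For each transition, use the conditional probability from the current state:
P(active | dormant) = 4/5; P(dormant | active) = 2/3; P(dormant | dormant) = 1/5; P(dormant | dormant) = 1/5.
P = 4/5 × 2/3 × 1/5 × 1/5 = 8/375.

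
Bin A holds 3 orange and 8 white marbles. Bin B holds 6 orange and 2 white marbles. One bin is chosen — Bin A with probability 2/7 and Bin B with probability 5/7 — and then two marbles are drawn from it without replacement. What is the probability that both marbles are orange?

4293/10780

From Bin A: P(both orange) = (3/11)(2/10) = 3/55.
From Bin B: P(both orange) = (6/8)(5/7) = 15/28.
Total probability = (2/7)(3/55) + (5/7)(15/28) = 4293/10780.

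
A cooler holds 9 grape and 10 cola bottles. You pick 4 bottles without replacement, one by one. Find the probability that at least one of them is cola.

P(no cola) = 9/19 × 8/18 × 7/17 × 6/16 = 3024/93024 = 21/646.
P(at least one) = 1 − 21/646 = 625/646.

625/646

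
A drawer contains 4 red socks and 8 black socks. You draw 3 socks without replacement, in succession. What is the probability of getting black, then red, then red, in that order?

Each draw changes the counts, so multiply the conditional probabilities along the sequence:
P = 8/12 × 4/11 × 3/10 = 96/1320 = 4/55.

4/55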